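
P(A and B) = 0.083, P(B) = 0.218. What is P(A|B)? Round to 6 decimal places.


P(A|B) = P(A and B) / P(B) = 0.083 / 0.218 = 83/218 ≈ 0.38073394

0.380734


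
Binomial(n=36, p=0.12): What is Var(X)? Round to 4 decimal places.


Var = n*p*(1-p) = 36 * 0.12 * 0.88 = 3.8016

3.8016


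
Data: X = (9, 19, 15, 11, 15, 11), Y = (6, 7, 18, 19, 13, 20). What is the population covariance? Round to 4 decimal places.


Cov = (1/n)*sum((xi-xbar)(yi-ybar))
n = 6, xbar = 80/6 = 40/3 ≈ 13.333333, ybar = 83/6 ≈ 13.833333
sum((xi-xbar)(yi-ybar)) = -77/3 ≈ -25.666667
Cov = -25.666667 / 6 = -77/18 ≈ -4.277778

-4.2778


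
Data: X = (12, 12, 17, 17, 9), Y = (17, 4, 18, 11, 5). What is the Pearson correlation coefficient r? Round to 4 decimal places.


r = sum((xi-xbar)(yi-ybar)) / sqrt(sum((xi-xbar)^2) * sum((yi-ybar)^2))
n = 5, xbar = 67/5 = 13.4, ybar = 55/5 = 11
Sxy = sum((xi-xbar)(yi-ybar)) = 53
Sxx = sum((xi-xbar)^2) = 49.2
Syy = sum((yi-ybar)^2) = 170
sqrt(Sxx*Syy) ≈ 91.454907
r = Sxy / sqrt(Sxx*Syy) = 53 / 91.454907 ≈ 0.579521

0.5795


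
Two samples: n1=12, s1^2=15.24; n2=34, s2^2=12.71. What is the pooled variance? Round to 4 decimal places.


sp^2 = ((n1-1)*s1^2 + (n2-1)*s2^2)/(n1+n2-2)
(n1-1)*s1^2 = 11 * 15.24 = 167.64
(n2-1)*s2^2 = 33 * 12.71 = 419.43
numerator = 167.64 + 419.43 = 587.07
n1+n2-2 = 44
sp^2 = 587.07 / 44 = 13.3425

13.3425


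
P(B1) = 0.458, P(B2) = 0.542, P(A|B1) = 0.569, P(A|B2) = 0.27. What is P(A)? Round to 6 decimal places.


P(A) = P(A|B1)*P(B1) + P(A|B2)*P(B2)
P(A|B1)*P(B1) = 0.569 * 0.458 = 0.260602
P(A|B2)*P(B2) = 0.27 * 0.542 = 0.14634
P(A) = 0.260602 + 0.14634 = 0.406942

0.406942


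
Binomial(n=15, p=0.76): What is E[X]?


E[X] = n*p = 15 * 0.76 = 11.4

11.4


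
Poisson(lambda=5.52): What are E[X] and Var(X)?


E[X] = Var(X) = lambda = 5.52

5.52, 5.52


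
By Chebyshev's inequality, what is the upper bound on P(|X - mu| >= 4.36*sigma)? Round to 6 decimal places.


P <= 1/k^2
k^2 = 4.36^2 = 19.0096
1/k^2 = 1 / 19.0096 ≈ 0.05260500

0.052605


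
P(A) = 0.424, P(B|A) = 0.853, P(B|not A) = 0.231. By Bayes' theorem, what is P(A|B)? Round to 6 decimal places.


P(A|B) = P(B|A)*P(A) / P(B), P(B) = P(B|A)*P(A) + P(B|not A)*P(not A)
P(B|A)*P(A) = 0.853 * 0.424 = 0.361672
P(B|not A)*P(not A) = 0.231 * 0.576 = 0.133056
P(B) = 0.361672 + 0.133056 = 0.494728
P(A|B) = 0.361672 / 0.494728 ≈ 0.73105221

0.731052


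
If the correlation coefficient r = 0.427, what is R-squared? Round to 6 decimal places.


R^2 = r^2 = (0.427)^2 = 0.182329

0.182329


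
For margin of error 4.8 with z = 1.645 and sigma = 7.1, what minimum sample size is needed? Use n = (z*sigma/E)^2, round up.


z*sigma/E = 1.645 * 7.1 / 4.8 = 23359/9600 ≈ 2.433229
(z*sigma/E)^2 ≈ 5.920604
round up: n = 6

6


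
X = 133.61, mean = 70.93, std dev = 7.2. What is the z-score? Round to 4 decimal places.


z = (X - mu) / sigma
X - mu = 133.61 - 70.93 = 62.68
z = 62.68 / 7.2 = 1567/180 ≈ 8.705556

8.7056


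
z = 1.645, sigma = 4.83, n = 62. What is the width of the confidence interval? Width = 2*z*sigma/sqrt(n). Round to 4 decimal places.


width = 2*z*sigma/sqrt(n)
2*z*sigma = 2 * 1.645 * 4.83 = 15.8907
sqrt(62) ≈ 7.874008
width = 15.8907 / 7.874008 ≈ 2.018121

2.0181


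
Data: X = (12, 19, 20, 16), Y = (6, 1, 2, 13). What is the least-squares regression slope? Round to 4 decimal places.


b = sum((xi-xbar)(yi-ybar)) / sum((xi-xbar)^2)
n = 4, xbar = 67/4 = 16.75, ybar = 22/4 = 5.5
Sxy = sum((xi-xbar)(yi-ybar)) = -29.5
Sxx = sum((xi-xbar)^2) = 38.75
b = Sxy / Sxx = -118/155 ≈ -0.761290

-0.7613


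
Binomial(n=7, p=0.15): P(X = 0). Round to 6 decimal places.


P = C(n,k) * p^k * (1-p)^(n-k)
C(7,0) = 1
p^k = 0.15^0 = 1
(1-p)^(n-k) = 0.85^7 ≈ 0.3205771
P = 1 * 1 * 0.3205771 ≈ 0.320577

0.320577


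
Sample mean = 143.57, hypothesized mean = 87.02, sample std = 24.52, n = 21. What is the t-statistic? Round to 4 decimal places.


t = (xbar - mu0) / (s/sqrt(n))
xbar - mu0 = 143.57 - 87.02 = 56.55
sqrt(21) ≈ 4.58257569
s/sqrt(n) = 24.52 / 4.58257569 ≈ 5.35070267
t = 56.55 / 5.35070267 ≈ 10.568705

10.5687


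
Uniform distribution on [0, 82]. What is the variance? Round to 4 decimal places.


Var = (b-a)^2 / 12
(b-a)^2 = (82 - 0)^2 = 6724
Var = 6724/12 ≈ 560.333333

560.3333


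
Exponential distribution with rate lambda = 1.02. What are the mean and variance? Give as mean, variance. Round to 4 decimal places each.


mean = 1/lam, var = 1/lam^2
mean = 1 / 1.02 = 50/51 ≈ 0.980392
lam^2 = 1.02^2 = 1.0404
var = 1 / 1.0404 = 2500/2601 ≈ 0.961169

0.9804, 0.9612


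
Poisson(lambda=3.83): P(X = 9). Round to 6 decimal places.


P = e^(-lam) * lam^k / k!
e^(-3.83) ≈ 0.02170962
lam^k = 3.83^9 ≈ 177332.756837
k! = 9! = 362880
P = 0.02170962 * 177332.756837 / 362880 ≈ 0.010609

0.010609


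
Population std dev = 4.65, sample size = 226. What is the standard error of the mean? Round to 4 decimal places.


SE = sigma / sqrt(n)
sqrt(226) ≈ 15.033296
SE = 4.65 / 15.033296 ≈ 0.309313

0.3093


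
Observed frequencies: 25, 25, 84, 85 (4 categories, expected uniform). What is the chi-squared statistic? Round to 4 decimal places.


chi2 = sum((O-E)^2/E), E = total/4
total = 219, E = 219/4 = 54.75
(25 - 54.75)^2 / 54.75 = 885.0625 / 54.75 = 14161/876 ≈ 16.165525
(25 - 54.75)^2 / 54.75 = 885.0625 / 54.75 = 14161/876 ≈ 16.165525
(84 - 54.75)^2 / 54.75 = 855.5625 / 54.75 = 4563/292 ≈ 15.626712
(85 - 54.75)^2 / 54.75 = 915.0625 / 54.75 = 14641/876 ≈ 16.713470
chi2 = 4721/73 ≈ 64.671233

64.6712


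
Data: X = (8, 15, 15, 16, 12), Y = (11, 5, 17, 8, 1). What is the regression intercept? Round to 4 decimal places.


a = ybar - b*xbar, where b = sum((xi-xbar)(yi-ybar)) / sum((xi-xbar)^2)
n = 5, xbar = 66/5 = 13.2, ybar = 42/5 = 8.4
Sxy = sum((xi-xbar)(yi-ybar)) = 3.6
Sxx = sum((xi-xbar)^2) = 42.8
b = Sxy / Sxx = 9/107 ≈ 0.084112
a = 8.4 - 0.084112 * 13.2 = 780/107 ≈ 7.289720

7.2897


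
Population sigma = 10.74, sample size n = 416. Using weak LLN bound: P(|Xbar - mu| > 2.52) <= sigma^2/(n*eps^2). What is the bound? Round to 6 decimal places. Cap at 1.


bound = min(1, sigma^2/(n*eps^2))
sigma^2 = 10.74^2 = 115.3476
n*eps^2 = 416 * 2.52^2 = 416 * 6.3504 = 2641.7664
sigma^2/(n*eps^2) = 115.3476 / 2641.7664 ≈ 0.04366306

0.043663


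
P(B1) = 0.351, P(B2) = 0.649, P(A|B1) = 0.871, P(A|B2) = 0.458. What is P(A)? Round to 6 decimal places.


P(A) = P(A|B1)*P(B1) + P(A|B2)*P(B2)
P(A|B1)*P(B1) = 0.871 * 0.351 = 0.305721
P(A|B2)*P(B2) = 0.458 * 0.649 = 0.297242
P(A) = 0.305721 + 0.297242 = 0.602963

0.602963


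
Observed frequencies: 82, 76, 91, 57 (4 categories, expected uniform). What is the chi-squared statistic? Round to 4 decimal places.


chi2 = sum((O-E)^2/E), E = total/4
total = 306, E = 306/4 = 76.5
(82 - 76.5)^2 / 76.5 = 30.25 / 76.5 = 121/306 ≈ 0.395425
(76 - 76.5)^2 / 76.5 = 0.25 / 76.5 = 1/306 ≈ 0.003268
(91 - 76.5)^2 / 76.5 = 210.25 / 76.5 = 841/306 ≈ 2.748366
(57 - 76.5)^2 / 76.5 = 380.25 / 76.5 = 169/34 ≈ 4.970588
chi2 = 138/17 ≈ 8.117647

8.1176


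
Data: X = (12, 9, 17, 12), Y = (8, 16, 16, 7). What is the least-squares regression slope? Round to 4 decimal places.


b = sum((xi-xbar)(yi-ybar)) / sum((xi-xbar)^2)
n = 4, xbar = 50/4 = 12.5, ybar = 47/4 = 11.75
Sxy = sum((xi-xbar)(yi-ybar)) = 8.5
Sxx = sum((xi-xbar)^2) = 33
b = Sxy / Sxx = 17/66 ≈ 0.257576

0.2576


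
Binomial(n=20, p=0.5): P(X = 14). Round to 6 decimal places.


P = C(n,k) * p^k * (1-p)^(n-k)
C(20,14) = 38760
p^k = 0.5^14 ≈ 0.00006103516
(1-p)^(n-k) = 0.5^6 = 0.015625
P = 38760 * 0.00006103516 * 0.015625 ≈ 0.036964

0.036964


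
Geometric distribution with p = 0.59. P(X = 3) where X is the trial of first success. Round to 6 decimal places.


P = (1-p)^(k-1) * p
(1-p)^(k-1) = 0.41^2 = 0.1681
P = 0.1681 * 0.59 = 0.099179

0.099179


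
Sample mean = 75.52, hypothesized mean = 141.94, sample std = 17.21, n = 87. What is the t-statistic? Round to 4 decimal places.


t = (xbar - mu0) / (s/sqrt(n))
xbar - mu0 = 75.52 - 141.94 = -66.42
sqrt(87) ≈ 9.32737905
s/sqrt(n) = 17.21 / 9.32737905 ≈ 1.84510567
t = -66.42 / 1.84510567 ≈ -35.997938

-35.9979


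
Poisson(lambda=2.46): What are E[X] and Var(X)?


E[X] = Var(X) = lambda = 2.46

2.46, 2.46


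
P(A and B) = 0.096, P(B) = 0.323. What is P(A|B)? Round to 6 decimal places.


P(A|B) = P(A and B) / P(B) = 0.096 / 0.323 = 96/323 ≈ 0.29721362

0.297214


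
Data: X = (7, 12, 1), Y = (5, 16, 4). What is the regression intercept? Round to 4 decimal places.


a = ybar - b*xbar, where b = sum((xi-xbar)(yi-ybar)) / sum((xi-xbar)^2)
n = 3, xbar = 20/3 ≈ 6.666667, ybar = 25/3 ≈ 8.333333
Sxy = sum((xi-xbar)(yi-ybar)) = 193/3 ≈ 64.333333
Sxx = sum((xi-xbar)^2) = 182/3 ≈ 60.666667
b = Sxy / Sxx = 193/182 ≈ 1.060440
a = 8.333333 - 1.060440 * 6.666667 = 115/91 ≈ 1.263736

1.2637


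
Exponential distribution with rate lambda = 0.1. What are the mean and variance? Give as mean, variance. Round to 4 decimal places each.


mean = 1/lam, var = 1/lam^2
mean = 1 / 0.1 = 10
lam^2 = 0.1^2 = 0.01
var = 1 / 0.01 = 100

10.0000, 100.0000


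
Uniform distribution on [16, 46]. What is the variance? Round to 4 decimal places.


Var = (b-a)^2 / 12
(b-a)^2 = (46 - 16)^2 = 900
Var = 900/12 = 75

75.0000


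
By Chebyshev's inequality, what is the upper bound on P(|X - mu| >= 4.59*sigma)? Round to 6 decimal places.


P <= 1/k^2
k^2 = 4.59^2 = 21.0681
1/k^2 = 1 / 21.0681 ≈ 0.04746512

0.047465


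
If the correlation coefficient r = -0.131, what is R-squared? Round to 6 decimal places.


R^2 = r^2 = (-0.131)^2 = 0.017161

0.017161


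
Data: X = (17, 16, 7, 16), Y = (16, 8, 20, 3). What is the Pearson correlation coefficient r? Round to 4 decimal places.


r = sum((xi-xbar)(yi-ybar)) / sqrt(sum((xi-xbar)^2) * sum((yi-ybar)^2))
n = 4, xbar = 56/4 = 14, ybar = 47/4 = 11.75
Sxy = sum((xi-xbar)(yi-ybar)) = -70
Sxx = sum((xi-xbar)^2) = 66
Syy = sum((yi-ybar)^2) = 176.75
sqrt(Sxx*Syy) ≈ 108.006944
r = Sxy / sqrt(Sxx*Syy) = -70 / 108.006944 ≈ -0.648106

-0.6481


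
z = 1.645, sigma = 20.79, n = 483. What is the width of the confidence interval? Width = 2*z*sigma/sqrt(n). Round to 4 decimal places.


width = 2*z*sigma/sqrt(n)
2*z*sigma = 2 * 1.645 * 20.79 = 68.3991
sqrt(483) ≈ 21.977261
width = 68.3991 / 21.977261 ≈ 3.112267

3.1123


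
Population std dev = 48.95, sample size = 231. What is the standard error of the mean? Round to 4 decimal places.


SE = sigma / sqrt(n)
sqrt(231) ≈ 15.198684
SE = 48.95 / 15.198684 ≈ 3.220674

3.2207


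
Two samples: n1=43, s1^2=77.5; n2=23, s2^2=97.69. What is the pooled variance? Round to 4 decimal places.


sp^2 = ((n1-1)*s1^2 + (n2-1)*s2^2)/(n1+n2-2)
(n1-1)*s1^2 = 42 * 77.5 = 3255
(n2-1)*s2^2 = 22 * 97.69 = 2149.18
numerator = 3255 + 2149.18 = 5404.18
n1+n2-2 = 64
sp^2 = 5404.18 / 64 = 270209/3200 ≈ 84.440313

84.4403


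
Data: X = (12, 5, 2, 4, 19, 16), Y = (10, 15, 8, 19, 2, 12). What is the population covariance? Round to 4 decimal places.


Cov = (1/n)*sum((xi-xbar)(yi-ybar))
n = 6, xbar = 58/6 = 29/3 ≈ 9.666667, ybar = 66/6 = 11
sum((xi-xbar)(yi-ybar)) = -121
Cov = -121 / 6 = -121/6 ≈ -20.166667

-20.1667


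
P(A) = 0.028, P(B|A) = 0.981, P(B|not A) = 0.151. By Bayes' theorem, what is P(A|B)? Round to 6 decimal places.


P(A|B) = P(B|A)*P(A) / P(B), P(B) = P(B|A)*P(A) + P(B|not A)*P(not A)
P(B|A)*P(A) = 0.981 * 0.028 = 0.027468
P(B|not A)*P(not A) = 0.151 * 0.972 = 0.146772
P(B) = 0.027468 + 0.146772 = 0.17424
P(A|B) = 0.027468 / 0.17424 = 763/4840 ≈ 0.15764463

0.157645


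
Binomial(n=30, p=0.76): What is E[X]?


E[X] = n*p = 30 * 0.76 = 22.8

22.8


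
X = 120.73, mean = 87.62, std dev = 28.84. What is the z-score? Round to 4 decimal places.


z = (X - mu) / sigma
X - mu = 120.73 - 87.62 = 33.11
z = 33.11 / 28.84 = 473/412 ≈ 1.148058

1.1481


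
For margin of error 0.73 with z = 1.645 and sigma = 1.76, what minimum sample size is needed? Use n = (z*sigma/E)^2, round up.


z*sigma/E = 1.645 * 1.76 / 0.73 = 7238/1825 ≈ 3.966027
(z*sigma/E)^2 ≈ 15.729373
round up: n = 16

16


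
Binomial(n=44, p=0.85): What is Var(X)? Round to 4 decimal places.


Var = n*p*(1-p) = 44 * 0.85 * 0.15 = 5.61

5.6100


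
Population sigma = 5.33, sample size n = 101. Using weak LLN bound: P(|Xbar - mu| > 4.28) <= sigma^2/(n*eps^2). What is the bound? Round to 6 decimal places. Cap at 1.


bound = min(1, sigma^2/(n*eps^2))
sigma^2 = 5.33^2 = 28.4089
n*eps^2 = 101 * 4.28^2 = 101 * 18.3184 = 1850.1584
sigma^2/(n*eps^2) = 28.4089 / 1850.1584 ≈ 0.01535485

0.015355


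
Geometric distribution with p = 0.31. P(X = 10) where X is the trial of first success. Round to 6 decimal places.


P = (1-p)^(k-1) * p
(1-p)^(k-1) = 0.69^9 ≈ 0.03545209
P = 0.03545209 * 0.31 ≈ 0.01099015

0.010990


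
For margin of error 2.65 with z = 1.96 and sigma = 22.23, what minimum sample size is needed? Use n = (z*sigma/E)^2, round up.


z*sigma/E = 1.96 * 22.23 / 2.65 = 108927/6625 ≈ 16.441811
(z*sigma/E)^2 ≈ 270.333160
round up: n = 271

271


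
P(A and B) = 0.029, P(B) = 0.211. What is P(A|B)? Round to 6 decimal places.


P(A|B) = P(A and B) / P(B) = 0.029 / 0.211 = 29/211 ≈ 0.13744076

0.137441


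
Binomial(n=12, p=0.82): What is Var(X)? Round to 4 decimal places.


Var = n*p*(1-p) = 12 * 0.82 * 0.18 = 1.7712

1.7712


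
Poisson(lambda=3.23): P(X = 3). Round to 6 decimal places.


P = e^(-lam) * lam^k / k!
e^(-3.23) ≈ 0.03955750
lam^k = 3.23^3 = 33.698267
k! = 3! = 6
P = 0.03955750 * 33.698267 / 6 ≈ 0.222170

0.222170


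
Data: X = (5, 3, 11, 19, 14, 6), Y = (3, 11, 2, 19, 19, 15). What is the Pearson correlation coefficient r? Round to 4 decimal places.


r = sum((xi-xbar)(yi-ybar)) / sqrt(sum((xi-xbar)^2) * sum((yi-ybar)^2))
n = 6, xbar = 58/6 = 29/3 ≈ 9.666667, ybar = 69/6 = 11.5
Sxy = sum((xi-xbar)(yi-ybar)) = 120
Sxx = sum((xi-xbar)^2) = 562/3 ≈ 187.333333
Syy = sum((yi-ybar)^2) = 287.5
sqrt(Sxx*Syy) ≈ 232.073982
r = Sxy / sqrt(Sxx*Syy) = 120 / 232.073982 ≈ 0.517076

0.5171


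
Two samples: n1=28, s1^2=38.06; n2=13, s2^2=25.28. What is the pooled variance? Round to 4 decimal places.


sp^2 = ((n1-1)*s1^2 + (n2-1)*s2^2)/(n1+n2-2)
(n1-1)*s1^2 = 27 * 38.06 = 1027.62
(n2-1)*s2^2 = 12 * 25.28 = 303.36
numerator = 1027.62 + 303.36 = 1330.98
n1+n2-2 = 39
sp^2 = 1330.98 / 39 = 22183/650 ≈ 34.127692

34.1277


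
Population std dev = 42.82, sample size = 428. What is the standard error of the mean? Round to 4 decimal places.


SE = sigma / sqrt(n)
sqrt(428) ≈ 20.688161
SE = 42.82 / 20.688161 ≈ 2.069783

2.0698


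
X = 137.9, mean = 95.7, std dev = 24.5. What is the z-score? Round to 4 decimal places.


z = (X - mu) / sigma
X - mu = 137.9 - 95.7 = 42.2
z = 42.2 / 24.5 = 422/245 ≈ 1.722449

1.7224


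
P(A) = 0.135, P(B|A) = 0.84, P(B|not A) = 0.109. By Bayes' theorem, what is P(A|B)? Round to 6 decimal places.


P(A|B) = P(B|A)*P(A) / P(B), P(B) = P(B|A)*P(A) + P(B|not A)*P(not A)
P(B|A)*P(A) = 0.84 * 0.135 = 0.1134
P(B|not A)*P(not A) = 0.109 * 0.865 = 0.094285
P(B) = 0.1134 + 0.094285 = 0.207685
P(A|B) = 0.1134 / 0.207685 ≈ 0.54601921

0.546019


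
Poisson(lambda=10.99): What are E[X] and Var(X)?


E[X] = Var(X) = lambda = 10.99

10.99, 10.99


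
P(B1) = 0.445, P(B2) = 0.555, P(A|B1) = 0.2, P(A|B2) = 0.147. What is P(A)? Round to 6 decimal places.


P(A) = P(A|B1)*P(B1) + P(A|B2)*P(B2)
P(A|B1)*P(B1) = 0.2 * 0.445 = 0.089
P(A|B2)*P(B2) = 0.147 * 0.555 = 0.081585
P(A) = 0.089 + 0.081585 = 0.170585

0.170585


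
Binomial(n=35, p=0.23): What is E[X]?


E[X] = n*p = 35 * 0.23 = 8.05

8.05


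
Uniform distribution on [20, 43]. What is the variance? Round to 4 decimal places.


Var = (b-a)^2 / 12
(b-a)^2 = (43 - 20)^2 = 529
Var = 529/12 ≈ 44.083333

44.0833


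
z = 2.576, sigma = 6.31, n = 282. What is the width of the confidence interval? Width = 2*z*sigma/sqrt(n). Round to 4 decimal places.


width = 2*z*sigma/sqrt(n)
2*z*sigma = 2 * 2.576 * 6.31 = 32.50912
sqrt(282) ≈ 16.792856
width = 32.50912 / 16.792856 ≈ 1.935890

1.9359


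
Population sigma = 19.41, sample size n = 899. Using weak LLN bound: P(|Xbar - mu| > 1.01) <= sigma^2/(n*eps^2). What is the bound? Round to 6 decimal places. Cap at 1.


bound = min(1, sigma^2/(n*eps^2))
sigma^2 = 19.41^2 = 376.7481
n*eps^2 = 899 * 1.01^2 = 899 * 1.0201 = 917.0699
sigma^2/(n*eps^2) = 376.7481 / 917.0699 ≈ 0.41081721

0.410817


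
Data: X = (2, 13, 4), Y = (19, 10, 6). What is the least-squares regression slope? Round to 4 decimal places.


b = sum((xi-xbar)(yi-ybar)) / sum((xi-xbar)^2)
n = 3, xbar = 19/3 ≈ 6.333333, ybar = 35/3 ≈ 11.666667
Sxy = sum((xi-xbar)(yi-ybar)) = -89/3 ≈ -29.666667
Sxx = sum((xi-xbar)^2) = 206/3 ≈ 68.666667
b = Sxy / Sxx = -89/206 ≈ -0.432039

-0.4320


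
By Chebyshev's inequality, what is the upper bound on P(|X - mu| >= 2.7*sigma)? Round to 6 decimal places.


P <= 1/k^2
k^2 = 2.7^2 = 7.29
1/k^2 = 1 / 7.29 = 100/729 ≈ 0.13717421

0.137174


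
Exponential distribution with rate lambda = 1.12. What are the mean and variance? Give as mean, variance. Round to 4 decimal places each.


mean = 1/lam, var = 1/lam^2
mean = 1 / 1.12 = 25/28 ≈ 0.892857
lam^2 = 1.12^2 = 1.2544
var = 1 / 1.2544 = 625/784 ≈ 0.797194

0.8929, 0.7972


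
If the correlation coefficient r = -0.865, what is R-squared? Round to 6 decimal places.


R^2 = r^2 = (-0.865)^2 = 0.748225

0.748225


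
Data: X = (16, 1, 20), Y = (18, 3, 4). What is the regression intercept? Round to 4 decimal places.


a = ybar - b*xbar, where b = sum((xi-xbar)(yi-ybar)) / sum((xi-xbar)^2)
n = 3, xbar = 37/3 ≈ 12.333333, ybar = 25/3 ≈ 8.333333
Sxy = sum((xi-xbar)(yi-ybar)) = 188/3 ≈ 62.666667
Sxx = sum((xi-xbar)^2) = 602/3 ≈ 200.666667
b = Sxy / Sxx = 94/301 ≈ 0.312292
a = 8.333333 - 0.312292 * 12.333333 = 1349/301 ≈ 4.481728

4.4817


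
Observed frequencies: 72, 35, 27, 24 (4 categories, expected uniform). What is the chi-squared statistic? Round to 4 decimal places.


chi2 = sum((O-E)^2/E), E = total/4
total = 158, E = 158/4 = 39.5
(72 - 39.5)^2 / 39.5 = 1056.25 / 39.5 = 4225/158 ≈ 26.740506
(35 - 39.5)^2 / 39.5 = 20.25 / 39.5 = 81/158 ≈ 0.512658
(27 - 39.5)^2 / 39.5 = 156.25 / 39.5 = 625/158 ≈ 3.955696
(24 - 39.5)^2 / 39.5 = 240.25 / 39.5 = 961/158 ≈ 6.082278
chi2 = 2946/79 ≈ 37.291139

37.2911


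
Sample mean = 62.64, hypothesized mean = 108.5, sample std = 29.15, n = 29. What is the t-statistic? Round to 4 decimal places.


t = (xbar - mu0) / (s/sqrt(n))
xbar - mu0 = 62.64 - 108.5 = -45.86
sqrt(29) ≈ 5.38516481
s/sqrt(n) = 29.15 / 5.38516481 ≈ 5.41301911
t = -45.86 / 5.41301911 ≈ -8.472167

-8.4722


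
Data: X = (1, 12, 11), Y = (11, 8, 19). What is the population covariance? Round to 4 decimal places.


Cov = (1/n)*sum((xi-xbar)(yi-ybar))
n = 3, xbar = 24/3 = 8, ybar = 38/3 ≈ 12.666667
sum((xi-xbar)(yi-ybar)) = 12
Cov = 12 / 3 = 4

4.0000


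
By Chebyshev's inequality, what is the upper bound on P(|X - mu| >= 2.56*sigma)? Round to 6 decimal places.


P <= 1/k^2
k^2 = 2.56^2 = 6.5536
1/k^2 = 1 / 6.5536 = 625/4096 ≈ 0.15258789

0.152588


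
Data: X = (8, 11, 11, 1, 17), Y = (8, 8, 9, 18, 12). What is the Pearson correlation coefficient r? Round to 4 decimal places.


r = sum((xi-xbar)(yi-ybar)) / sqrt(sum((xi-xbar)^2) * sum((yi-ybar)^2))
n = 5, xbar = 48/5 = 9.6, ybar = 55/5 = 11
Sxy = sum((xi-xbar)(yi-ybar)) = -55
Sxx = sum((xi-xbar)^2) = 135.2
Syy = sum((yi-ybar)^2) = 72
sqrt(Sxx*Syy) ≈ 98.663063
r = Sxy / sqrt(Sxx*Syy) = -55 / 98.663063 ≈ -0.557453

-0.5575


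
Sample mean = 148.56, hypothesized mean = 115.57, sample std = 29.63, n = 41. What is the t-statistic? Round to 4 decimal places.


t = (xbar - mu0) / (s/sqrt(n))
xbar - mu0 = 148.56 - 115.57 = 32.99
sqrt(41) ≈ 6.40312424
s/sqrt(n) = 29.63 / 6.40312424 ≈ 4.62742856
t = 32.99 / 4.62742856 ≈ 7.129229

7.1292


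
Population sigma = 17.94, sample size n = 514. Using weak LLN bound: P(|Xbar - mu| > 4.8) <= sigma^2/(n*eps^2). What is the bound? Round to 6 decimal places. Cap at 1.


bound = min(1, sigma^2/(n*eps^2))
sigma^2 = 17.94^2 = 321.8436
n*eps^2 = 514 * 4.8^2 = 514 * 23.04 = 11842.56
sigma^2/(n*eps^2) = 321.8436 / 11842.56 ≈ 0.02717686

0.027177


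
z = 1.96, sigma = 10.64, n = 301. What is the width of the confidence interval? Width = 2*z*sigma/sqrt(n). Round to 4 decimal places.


width = 2*z*sigma/sqrt(n)
2*z*sigma = 2 * 1.96 * 10.64 = 41.7088
sqrt(301) ≈ 17.349352
width = 41.7088 / 17.349352 ≈ 2.404055

2.4041


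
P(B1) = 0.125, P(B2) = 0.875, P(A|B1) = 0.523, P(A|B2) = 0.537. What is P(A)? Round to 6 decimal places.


P(A) = P(A|B1)*P(B1) + P(A|B2)*P(B2)
P(A|B1)*P(B1) = 0.523 * 0.125 = 0.065375
P(A|B2)*P(B2) = 0.537 * 0.875 = 0.469875
P(A) = 0.065375 + 0.469875 = 0.53525

0.535250


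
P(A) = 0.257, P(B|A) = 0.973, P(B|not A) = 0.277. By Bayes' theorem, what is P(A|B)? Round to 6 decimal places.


P(A|B) = P(B|A)*P(A) / P(B), P(B) = P(B|A)*P(A) + P(B|not A)*P(not A)
P(B|A)*P(A) = 0.973 * 0.257 = 0.250061
P(B|not A)*P(not A) = 0.277 * 0.743 = 0.205811
P(B) = 0.250061 + 0.205811 = 0.455872
P(A|B) = 0.250061 / 0.455872 ≈ 0.54853336

0.548533


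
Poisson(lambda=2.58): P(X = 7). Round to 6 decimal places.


P = e^(-lam) * lam^k / k!
e^(-2.58) ≈ 0.07577400
lam^k = 2.58^7 ≈ 760.918147
k! = 7! = 5040
P = 0.07577400 * 760.918147 / 5040 ≈ 0.011440

0.011440


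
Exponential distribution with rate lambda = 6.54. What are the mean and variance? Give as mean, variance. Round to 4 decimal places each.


mean = 1/lam, var = 1/lam^2
mean = 1 / 6.54 = 50/327 ≈ 0.152905
lam^2 = 6.54^2 = 42.7716
var = 1 / 42.7716 ≈ 0.023380

0.1529, 0.0234


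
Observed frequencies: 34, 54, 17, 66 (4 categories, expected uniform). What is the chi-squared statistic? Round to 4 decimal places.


chi2 = sum((O-E)^2/E), E = total/4
total = 171, E = 171/4 = 42.75
(34 - 42.75)^2 / 42.75 = 76.5625 / 42.75 = 1225/684 ≈ 1.790936
(54 - 42.75)^2 / 42.75 = 126.5625 / 42.75 = 225/76 ≈ 2.960526
(17 - 42.75)^2 / 42.75 = 663.0625 / 42.75 = 10609/684 ≈ 15.510234
(66 - 42.75)^2 / 42.75 = 540.5625 / 42.75 = 961/76 ≈ 12.644737
chi2 = 5627/171 ≈ 32.906433

32.9064


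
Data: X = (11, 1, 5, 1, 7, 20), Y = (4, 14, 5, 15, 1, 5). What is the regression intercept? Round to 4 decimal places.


a = ybar - b*xbar, where b = sum((xi-xbar)(yi-ybar)) / sum((xi-xbar)^2)
n = 6, xbar = 45/6 = 7.5, ybar = 44/6 = 22/3 ≈ 7.333333
Sxy = sum((xi-xbar)(yi-ybar)) = -125
Sxx = sum((xi-xbar)^2) = 259.5
b = Sxy / Sxx = -250/519 ≈ -0.481696
a = 7.333333 - (-0.481696) * 7.5 = 5681/519 ≈ 10.946050

10.9461


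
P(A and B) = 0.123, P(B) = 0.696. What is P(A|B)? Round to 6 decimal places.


P(A|B) = P(A and B) / P(B) = 0.123 / 0.696 = 41/232 ≈ 0.17672414

0.176724


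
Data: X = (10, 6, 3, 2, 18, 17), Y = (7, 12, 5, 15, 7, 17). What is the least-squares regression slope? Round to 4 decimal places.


b = sum((xi-xbar)(yi-ybar)) / sum((xi-xbar)^2)
n = 6, xbar = 56/6 = 28/3 ≈ 9.333333, ybar = 63/6 = 10.5
Sxy = sum((xi-xbar)(yi-ybar)) = 14
Sxx = sum((xi-xbar)^2) = 718/3 ≈ 239.333333
b = Sxy / Sxx = 21/359 ≈ 0.058496

0.0585


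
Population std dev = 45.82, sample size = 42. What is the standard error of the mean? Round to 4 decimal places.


SE = sigma / sqrt(n)
sqrt(42) ≈ 6.480741
SE = 45.82 / 6.480741 ≈ 7.070179

7.0702


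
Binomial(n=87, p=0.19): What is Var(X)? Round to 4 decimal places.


Var = n*p*(1-p) = 87 * 0.19 * 0.81 = 13.3893

13.3893


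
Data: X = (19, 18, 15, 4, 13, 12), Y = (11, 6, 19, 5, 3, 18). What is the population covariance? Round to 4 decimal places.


Cov = (1/n)*sum((xi-xbar)(yi-ybar))
n = 6, xbar = 81/6 = 13.5, ybar = 62/6 = 31/3 ≈ 10.333333
sum((xi-xbar)(yi-ybar)) = 40
Cov = 40 / 6 = 20/3 ≈ 6.666667

6.6667


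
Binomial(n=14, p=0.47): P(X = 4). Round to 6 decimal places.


P = C(n,k) * p^k * (1-p)^(n-k)
C(14,4) = 1001
p^k = 0.47^4 = 0.04879681
(1-p)^(n-k) = 0.53^10 ≈ 0.001748875
P = 1001 * 0.04879681 * 0.001748875 ≈ 0.085425

0.085425


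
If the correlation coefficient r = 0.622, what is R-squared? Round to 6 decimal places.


R^2 = r^2 = (0.622)^2 = 0.386884

0.386884


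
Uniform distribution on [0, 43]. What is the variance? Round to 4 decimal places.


Var = (b-a)^2 / 12
(b-a)^2 = (43 - 0)^2 = 1849
Var = 1849/12 ≈ 154.083333

154.0833


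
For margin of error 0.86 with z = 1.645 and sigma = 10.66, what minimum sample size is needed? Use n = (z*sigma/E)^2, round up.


z*sigma/E = 1.645 * 10.66 / 0.86 = 175357/8600 ≈ 20.390349
(z*sigma/E)^2 ≈ 415.766326
round up: n = 416

416


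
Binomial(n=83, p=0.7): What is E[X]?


E[X] = n*p = 83 * 0.7 = 58.1

58.1


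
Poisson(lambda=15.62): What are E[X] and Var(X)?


E[X] = Var(X) = lambda = 15.62

15.62, 15.62


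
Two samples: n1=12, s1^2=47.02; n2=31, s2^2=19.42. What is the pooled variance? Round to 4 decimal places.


sp^2 = ((n1-1)*s1^2 + (n2-1)*s2^2)/(n1+n2-2)
(n1-1)*s1^2 = 11 * 47.02 = 517.22
(n2-1)*s2^2 = 30 * 19.42 = 582.6
numerator = 517.22 + 582.6 = 1099.82
n1+n2-2 = 41
sp^2 = 1099.82 / 41 = 54991/2050 ≈ 26.824878

26.8249


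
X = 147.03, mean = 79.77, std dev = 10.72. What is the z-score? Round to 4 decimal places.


z = (X - mu) / sigma
X - mu = 147.03 - 79.77 = 67.26
z = 67.26 / 10.72 = 3363/536 ≈ 6.274254

6.2743


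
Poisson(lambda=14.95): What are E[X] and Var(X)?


E[X] = Var(X) = lambda = 14.95

14.95, 14.95


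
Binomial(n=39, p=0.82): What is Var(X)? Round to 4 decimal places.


Var = n*p*(1-p) = 39 * 0.82 * 0.18 = 5.7564

5.7564


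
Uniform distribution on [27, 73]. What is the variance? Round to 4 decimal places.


Var = (b-a)^2 / 12
(b-a)^2 = (73 - 27)^2 = 2116
Var = 2116/12 ≈ 176.333333

176.3333


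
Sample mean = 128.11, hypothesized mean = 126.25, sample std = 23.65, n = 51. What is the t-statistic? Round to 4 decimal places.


t = (xbar - mu0) / (s/sqrt(n))
xbar - mu0 = 128.11 - 126.25 = 1.86
sqrt(51) ≈ 7.14142843
s/sqrt(n) = 23.65 / 7.14142843 ≈ 3.31166240
t = 1.86 / 3.31166240 ≈ 0.561651

0.5617


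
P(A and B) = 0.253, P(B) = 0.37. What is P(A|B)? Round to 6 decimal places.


P(A|B) = P(A and B) / P(B) = 0.253 / 0.37 = 253/370 ≈ 0.68378378

0.683784


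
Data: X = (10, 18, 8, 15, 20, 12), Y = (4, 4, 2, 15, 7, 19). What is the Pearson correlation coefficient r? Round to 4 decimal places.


r = sum((xi-xbar)(yi-ybar)) / sqrt(sum((xi-xbar)^2) * sum((yi-ybar)^2))
n = 6, xbar = 83/6 ≈ 13.833333, ybar = 51/6 = 8.5
Sxy = sum((xi-xbar)(yi-ybar)) = 15.5
Sxx = sum((xi-xbar)^2) = 653/6 ≈ 108.833333
Syy = sum((yi-ybar)^2) = 237.5
sqrt(Sxx*Syy) ≈ 160.772873
r = Sxy / sqrt(Sxx*Syy) = 15.5 / 160.772873 ≈ 0.096409

0.0964


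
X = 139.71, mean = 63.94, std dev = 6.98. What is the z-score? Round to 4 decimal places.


z = (X - mu) / sigma
X - mu = 139.71 - 63.94 = 75.77
z = 75.77 / 6.98 = 7577/698 ≈ 10.855301

10.8553


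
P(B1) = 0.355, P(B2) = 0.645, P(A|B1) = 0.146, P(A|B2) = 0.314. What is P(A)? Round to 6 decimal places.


P(A) = P(A|B1)*P(B1) + P(A|B2)*P(B2)
P(A|B1)*P(B1) = 0.146 * 0.355 = 0.05183
P(A|B2)*P(B2) = 0.314 * 0.645 = 0.20253
P(A) = 0.05183 + 0.20253 = 0.25436

0.254360


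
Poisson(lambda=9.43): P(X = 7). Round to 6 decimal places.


P = e^(-lam) * lam^k / k!
e^(-9.43) ≈ 0.00008027920
lam^k = 9.43^7 ≈ 6631043.076220
k! = 7! = 5040
P = 0.00008027920 * 6631043.076220 / 5040 ≈ 0.105622

0.105622


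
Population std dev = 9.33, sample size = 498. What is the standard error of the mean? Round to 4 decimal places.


SE = sigma / sqrt(n)
sqrt(498) ≈ 22.315914
SE = 9.33 / 22.315914 ≈ 0.418087

0.4181


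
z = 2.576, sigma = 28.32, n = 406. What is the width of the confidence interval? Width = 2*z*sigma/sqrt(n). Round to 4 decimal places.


width = 2*z*sigma/sqrt(n)
2*z*sigma = 2 * 2.576 * 28.32 = 145.90464
sqrt(406) ≈ 20.149442
width = 145.90464 / 20.149442 ≈ 7.241126

7.2411


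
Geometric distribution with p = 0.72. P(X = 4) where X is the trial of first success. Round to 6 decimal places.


P = (1-p)^(k-1) * p
(1-p)^(k-1) = 0.28^3 = 0.021952
P = 0.021952 * 0.72 = 0.01580544

0.015805


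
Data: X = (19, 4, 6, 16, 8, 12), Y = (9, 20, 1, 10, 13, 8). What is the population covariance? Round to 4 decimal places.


Cov = (1/n)*sum((xi-xbar)(yi-ybar))
n = 6, xbar = 65/6 ≈ 10.833333, ybar = 61/6 ≈ 10.166667
sum((xi-xbar)(yi-ybar)) = -263/6 ≈ -43.833333
Cov = -43.833333 / 6 = -263/36 ≈ -7.305556

-7.3056


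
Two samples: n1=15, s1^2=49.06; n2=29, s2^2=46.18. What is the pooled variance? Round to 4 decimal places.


sp^2 = ((n1-1)*s1^2 + (n2-1)*s2^2)/(n1+n2-2)
(n1-1)*s1^2 = 14 * 49.06 = 686.84
(n2-1)*s2^2 = 28 * 46.18 = 1293.04
numerator = 686.84 + 1293.04 = 1979.88
n1+n2-2 = 42
sp^2 = 1979.88 / 42 = 47.14

47.1400


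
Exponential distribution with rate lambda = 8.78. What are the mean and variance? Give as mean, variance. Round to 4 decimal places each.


mean = 1/lam, var = 1/lam^2
mean = 1 / 8.78 = 50/439 ≈ 0.113895
lam^2 = 8.78^2 = 77.0884
var = 1 / 77.0884 ≈ 0.012972

0.1139, 0.0130


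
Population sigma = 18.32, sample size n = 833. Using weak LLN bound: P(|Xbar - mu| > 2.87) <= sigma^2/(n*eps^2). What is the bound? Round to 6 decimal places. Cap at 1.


bound = min(1, sigma^2/(n*eps^2))
sigma^2 = 18.32^2 = 335.6224
n*eps^2 = 833 * 2.87^2 = 833 * 8.2369 = 6861.3377
sigma^2/(n*eps^2) = 335.6224 / 6861.3377 ≈ 0.04891501

0.048915


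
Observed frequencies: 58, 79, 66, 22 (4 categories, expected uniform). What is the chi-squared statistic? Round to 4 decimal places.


chi2 = sum((O-E)^2/E), E = total/4
total = 225, E = 225/4 = 56.25
(58 - 56.25)^2 / 56.25 = 3.0625 / 56.25 = 49/900 ≈ 0.054444
(79 - 56.25)^2 / 56.25 = 517.5625 / 56.25 = 8281/900 ≈ 9.201111
(66 - 56.25)^2 / 56.25 = 95.0625 / 56.25 = 1.69
(22 - 56.25)^2 / 56.25 = 1173.0625 / 56.25 = 18769/900 ≈ 20.854444
chi2 = 31.8

31.8000


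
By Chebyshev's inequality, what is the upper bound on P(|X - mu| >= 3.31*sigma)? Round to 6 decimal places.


P <= 1/k^2
k^2 = 3.31^2 = 10.9561
1/k^2 = 1 / 10.9561 ≈ 0.09127335

0.091273


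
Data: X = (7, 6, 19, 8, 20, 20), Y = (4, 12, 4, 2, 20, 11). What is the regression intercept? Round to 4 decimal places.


a = ybar - b*xbar, where b = sum((xi-xbar)(yi-ybar)) / sum((xi-xbar)^2)
n = 6, xbar = 80/6 = 40/3 ≈ 13.333333, ybar = 53/6 ≈ 8.833333
Sxy = sum((xi-xbar)(yi-ybar)) = 316/3 ≈ 105.333333
Sxx = sum((xi-xbar)^2) = 730/3 ≈ 243.333333
b = Sxy / Sxx = 158/365 ≈ 0.432877
a = 8.833333 - 0.432877 * 13.333333 = 447/146 ≈ 3.061644

3.0616


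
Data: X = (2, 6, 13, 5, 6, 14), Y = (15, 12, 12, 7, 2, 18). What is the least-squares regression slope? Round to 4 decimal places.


b = sum((xi-xbar)(yi-ybar)) / sum((xi-xbar)^2)
n = 6, xbar = 46/6 = 23/3 ≈ 7.666667, ybar = 66/6 = 11
Sxy = sum((xi-xbar)(yi-ybar)) = 51
Sxx = sum((xi-xbar)^2) = 340/3 ≈ 113.333333
b = Sxy / Sxx = 0.45

0.4500


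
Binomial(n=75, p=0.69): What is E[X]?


E[X] = n*p = 75 * 0.69 = 51.75

51.75


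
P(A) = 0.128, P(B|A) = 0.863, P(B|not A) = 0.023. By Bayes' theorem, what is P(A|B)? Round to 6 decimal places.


P(A|B) = P(B|A)*P(A) / P(B), P(B) = P(B|A)*P(A) + P(B|not A)*P(not A)
P(B|A)*P(A) = 0.863 * 0.128 = 0.110464
P(B|not A)*P(not A) = 0.023 * 0.872 = 0.020056
P(B) = 0.110464 + 0.020056 = 0.13052
P(A|B) = 0.110464 / 0.13052 ≈ 0.84633773

0.846338


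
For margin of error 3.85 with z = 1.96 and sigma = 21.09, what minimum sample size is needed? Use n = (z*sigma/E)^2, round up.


z*sigma/E = 1.96 * 21.09 / 3.85 = 14763/1375 ≈ 10.736727
(z*sigma/E)^2 ≈ 115.277313
round up: n = 116

116


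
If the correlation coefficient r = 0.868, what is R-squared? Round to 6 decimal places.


R^2 = r^2 = (0.868)^2 = 0.753424

0.753424


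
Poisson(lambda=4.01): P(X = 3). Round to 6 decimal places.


P = e^(-lam) * lam^k / k!
e^(-4.01) ≈ 0.01813340
lam^k = 4.01^3 = 64.481201
k! = 3! = 6
P = 0.01813340 * 64.481201 / 6 ≈ 0.194877

0.194877


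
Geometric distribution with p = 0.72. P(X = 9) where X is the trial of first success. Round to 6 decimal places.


P = (1-p)^(k-1) * p
(1-p)^(k-1) = 0.28^8 ≈ 0.00003778020
P = 0.00003778020 * 0.72 ≈ 0.00002720174

0.000027


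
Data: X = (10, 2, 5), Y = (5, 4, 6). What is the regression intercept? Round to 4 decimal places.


a = ybar - b*xbar, where b = sum((xi-xbar)(yi-ybar)) / sum((xi-xbar)^2)
n = 3, xbar = 17/3 ≈ 5.666667, ybar = 15/3 = 5
Sxy = sum((xi-xbar)(yi-ybar)) = 3
Sxx = sum((xi-xbar)^2) = 98/3 ≈ 32.666667
b = Sxy / Sxx = 9/98 ≈ 0.091837
a = 5 - 0.091837 * 5.666667 = 439/98 ≈ 4.479592

4.4796


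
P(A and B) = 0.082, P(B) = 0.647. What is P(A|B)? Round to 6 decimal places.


P(A|B) = P(A and B) / P(B) = 0.082 / 0.647 = 82/647 ≈ 0.12673879

0.126739


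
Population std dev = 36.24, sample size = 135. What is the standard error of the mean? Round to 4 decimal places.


SE = sigma / sqrt(n)
sqrt(135) ≈ 11.618950
SE = 36.24 / 11.618950 ≈ 3.119043

3.1190


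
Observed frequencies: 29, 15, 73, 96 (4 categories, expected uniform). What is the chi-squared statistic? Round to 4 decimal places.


chi2 = sum((O-E)^2/E), E = total/4
total = 213, E = 213/4 = 53.25
(29 - 53.25)^2 / 53.25 = 588.0625 / 53.25 = 9409/852 ≈ 11.043427
(15 - 53.25)^2 / 53.25 = 1463.0625 / 53.25 = 7803/284 ≈ 27.475352
(73 - 53.25)^2 / 53.25 = 390.0625 / 53.25 = 6241/852 ≈ 7.325117
(96 - 53.25)^2 / 53.25 = 1827.5625 / 53.25 = 9747/284 ≈ 34.320423
chi2 = 17075/213 ≈ 80.164319

80.1643


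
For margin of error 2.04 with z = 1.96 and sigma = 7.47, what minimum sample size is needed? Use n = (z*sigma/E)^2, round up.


z*sigma/E = 1.96 * 7.47 / 2.04 = 12201/1700 ≈ 7.177059
(z*sigma/E)^2 ≈ 51.510173
round up: n = 52

52


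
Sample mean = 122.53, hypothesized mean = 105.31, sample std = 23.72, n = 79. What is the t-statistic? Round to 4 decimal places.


t = (xbar - mu0) / (s/sqrt(n))
xbar - mu0 = 122.53 - 105.31 = 17.22
sqrt(79) ≈ 8.88819442
s/sqrt(n) = 23.72 / 8.88819442 ≈ 2.66870850
t = 17.22 / 2.66870850 ≈ 6.452559

6.4526


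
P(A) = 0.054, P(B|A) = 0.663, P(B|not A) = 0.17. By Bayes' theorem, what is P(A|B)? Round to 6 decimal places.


P(A|B) = P(B|A)*P(A) / P(B), P(B) = P(B|A)*P(A) + P(B|not A)*P(not A)
P(B|A)*P(A) = 0.663 * 0.054 = 0.035802
P(B|not A)*P(not A) = 0.17 * 0.946 = 0.16082
P(B) = 0.035802 + 0.16082 = 0.196622
P(A|B) = 0.035802 / 0.196622 = 1053/5783 ≈ 0.18208542

0.182085


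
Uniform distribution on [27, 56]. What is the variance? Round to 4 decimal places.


Var = (b-a)^2 / 12
(b-a)^2 = (56 - 27)^2 = 841
Var = 841/12 ≈ 70.083333

70.0833


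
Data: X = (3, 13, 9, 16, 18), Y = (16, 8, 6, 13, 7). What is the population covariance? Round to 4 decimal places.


Cov = (1/n)*sum((xi-xbar)(yi-ybar))
n = 5, xbar = 59/5 = 11.8, ybar = 50/5 = 10
sum((xi-xbar)(yi-ybar)) = -50
Cov = -50 / 5 = -10

-10.0000


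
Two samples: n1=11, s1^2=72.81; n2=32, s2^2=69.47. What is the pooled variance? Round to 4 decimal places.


sp^2 = ((n1-1)*s1^2 + (n2-1)*s2^2)/(n1+n2-2)
(n1-1)*s1^2 = 10 * 72.81 = 728.1
(n2-1)*s2^2 = 31 * 69.47 = 2153.57
numerator = 728.1 + 2153.57 = 2881.67
n1+n2-2 = 41
sp^2 = 2881.67 / 41 = 288167/4100 ≈ 70.284634

70.2846


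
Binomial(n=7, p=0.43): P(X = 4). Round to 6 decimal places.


P = C(n,k) * p^k * (1-p)^(n-k)
C(7,4) = 35
p^k = 0.43^4 = 0.03418801
(1-p)^(n-k) = 0.57^3 = 0.185193
P = 35 * 0.03418801 * 0.185193 ≈ 0.221598

0.221598


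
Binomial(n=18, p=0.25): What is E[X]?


E[X] = n*p = 18 * 0.25 = 4.5

4.5


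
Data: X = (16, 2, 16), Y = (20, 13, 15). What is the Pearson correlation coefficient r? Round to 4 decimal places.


r = sum((xi-xbar)(yi-ybar)) / sqrt(sum((xi-xbar)^2) * sum((yi-ybar)^2))
n = 3, xbar = 34/3 ≈ 11.333333, ybar = 48/3 = 16
Sxy = sum((xi-xbar)(yi-ybar)) = 42
Sxx = sum((xi-xbar)^2) = 392/3 ≈ 130.666667
Syy = sum((yi-ybar)^2) = 26
sqrt(Sxx*Syy) ≈ 58.286648
r = Sxy / sqrt(Sxx*Syy) = 42 / 58.286648 ≈ 0.720577

0.7206


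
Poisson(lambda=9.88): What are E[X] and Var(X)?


E[X] = Var(X) = lambda = 9.88

9.88, 9.88


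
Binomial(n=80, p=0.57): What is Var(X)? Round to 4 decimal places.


Var = n*p*(1-p) = 80 * 0.57 * 0.43 = 19.608

19.6080


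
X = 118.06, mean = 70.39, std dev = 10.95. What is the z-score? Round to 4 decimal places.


z = (X - mu) / sigma
X - mu = 118.06 - 70.39 = 47.67
z = 47.67 / 10.95 = 1589/365 ≈ 4.353425

4.3534


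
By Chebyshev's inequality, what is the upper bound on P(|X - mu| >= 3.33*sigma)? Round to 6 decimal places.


P <= 1/k^2
k^2 = 3.33^2 = 11.0889
1/k^2 = 1 / 11.0889 ≈ 0.09018027

0.090180


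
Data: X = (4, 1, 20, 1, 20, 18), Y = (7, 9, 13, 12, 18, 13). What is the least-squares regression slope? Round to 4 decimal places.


b = sum((xi-xbar)(yi-ybar)) / sum((xi-xbar)^2)
n = 6, xbar = 64/6 = 32/3 ≈ 10.666667, ybar = 72/6 = 12
Sxy = sum((xi-xbar)(yi-ybar)) = 135
Sxx = sum((xi-xbar)^2) = 1378/3 ≈ 459.333333
b = Sxy / Sxx = 405/1378 ≈ 0.293904

0.2939


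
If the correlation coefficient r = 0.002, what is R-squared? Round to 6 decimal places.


R^2 = r^2 = (0.002)^2 = 0.000004

0.000004


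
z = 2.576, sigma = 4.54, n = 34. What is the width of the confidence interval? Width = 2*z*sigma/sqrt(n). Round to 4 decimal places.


width = 2*z*sigma/sqrt(n)
2*z*sigma = 2 * 2.576 * 4.54 = 23.39008
sqrt(34) ≈ 5.830952
width = 23.39008 / 5.830952 ≈ 4.011366

4.0114


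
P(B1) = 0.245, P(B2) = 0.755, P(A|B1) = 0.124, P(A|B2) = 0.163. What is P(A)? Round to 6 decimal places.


P(A) = P(A|B1)*P(B1) + P(A|B2)*P(B2)
P(A|B1)*P(B1) = 0.124 * 0.245 = 0.03038
P(A|B2)*P(B2) = 0.163 * 0.755 = 0.123065
P(A) = 0.03038 + 0.123065 = 0.153445

0.153445


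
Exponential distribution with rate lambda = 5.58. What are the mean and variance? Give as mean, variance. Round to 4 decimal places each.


mean = 1/lam, var = 1/lam^2
mean = 1 / 5.58 = 50/279 ≈ 0.179211
lam^2 = 5.58^2 = 31.1364
var = 1 / 31.1364 ≈ 0.032117

0.1792, 0.0321


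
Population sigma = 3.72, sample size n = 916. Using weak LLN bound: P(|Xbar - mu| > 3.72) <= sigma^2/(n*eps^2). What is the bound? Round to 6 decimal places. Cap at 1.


bound = min(1, sigma^2/(n*eps^2))
sigma^2 = 3.72^2 = 13.8384
n*eps^2 = 916 * 3.72^2 = 916 * 13.8384 = 12675.9744
sigma^2/(n*eps^2) = 13.8384 / 12675.9744 = 1/916 ≈ 0.00109170

0.001092


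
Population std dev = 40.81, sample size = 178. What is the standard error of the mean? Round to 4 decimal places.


SE = sigma / sqrt(n)
sqrt(178) ≈ 13.341664
SE = 40.81 / 13.341664 ≈ 3.058839

3.0588


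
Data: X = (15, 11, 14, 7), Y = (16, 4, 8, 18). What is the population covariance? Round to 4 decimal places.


Cov = (1/n)*sum((xi-xbar)(yi-ybar))
n = 4, xbar = 47/4 = 11.75, ybar = 46/4 = 11.5
sum((xi-xbar)(yi-ybar)) = -18.5
Cov = -18.5 / 4 = -4.625

-4.6250


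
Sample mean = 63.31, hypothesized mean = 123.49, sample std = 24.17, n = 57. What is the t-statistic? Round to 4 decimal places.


t = (xbar - mu0) / (s/sqrt(n))
xbar - mu0 = 63.31 - 123.49 = -60.18
sqrt(57) ≈ 7.54983444
s/sqrt(n) = 24.17 / 7.54983444 ≈ 3.20139471
t = -60.18 / 3.20139471 ≈ -18.798057

-18.7981


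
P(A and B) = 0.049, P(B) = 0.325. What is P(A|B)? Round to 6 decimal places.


P(A|B) = P(A and B) / P(B) = 0.049 / 0.325 = 49/325 ≈ 0.15076923

0.150769


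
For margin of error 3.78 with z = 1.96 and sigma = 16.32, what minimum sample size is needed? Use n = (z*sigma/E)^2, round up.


z*sigma/E = 1.96 * 16.32 / 3.78 = 1904/225 ≈ 8.462222
(z*sigma/E)^2 ≈ 71.609205
round up: n = 72

72
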